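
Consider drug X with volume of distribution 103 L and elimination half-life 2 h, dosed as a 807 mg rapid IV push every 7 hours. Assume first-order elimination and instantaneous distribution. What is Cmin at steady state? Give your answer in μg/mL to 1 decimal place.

0.8 μg/mL

k = ln2/t½ = ln2/2 ≈ 0.346574 h⁻¹; fraction remaining f = e^(−kτ) = e^(−0.346574×7) ≈ 0.0884.
Accumulation ratio R = 1/(1 − f) ≈ 1/0.9116 ≈ 1.0970.
Each bolus raises the concentration by D/Vd = 807/103 ≈ 7.835 μg/mL.
Steady-state peak Cmax,ss = C₀·R ≈ 7.835 × 1.0970 ≈ 8.595 μg/mL.
Steady-state trough Cmin,ss = Cmax,ss·f ≈ 8.595 × 0.0884 ≈ 0.760 μg/mL.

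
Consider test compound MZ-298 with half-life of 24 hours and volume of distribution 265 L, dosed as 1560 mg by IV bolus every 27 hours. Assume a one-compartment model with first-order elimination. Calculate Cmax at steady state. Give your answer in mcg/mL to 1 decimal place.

10.9 mcg/mL

Over one 27-h interval, 27/24 ≈ 1.125 half-lives elapse, leaving f ≈ 0.4585 of each dose.
Accumulation ratio R = 1/(1 − f) ≈ 1/0.5415 ≈ 1.8467.
Each bolus raises the concentration by D/Vd = 1560/265 ≈ 5.887 mcg/mL.
Steady-state peak Cmax,ss = C₀·R ≈ 5.887 × 1.8467 ≈ 10.872 mcg/mL.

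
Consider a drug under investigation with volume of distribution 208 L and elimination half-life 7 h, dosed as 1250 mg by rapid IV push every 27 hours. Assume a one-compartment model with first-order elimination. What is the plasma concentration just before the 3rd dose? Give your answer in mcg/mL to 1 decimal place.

0.4 mcg/mL

f = (1/2)^(τ/t½) = (1/2)^(27/7) ≈ 0.0690.
C₀ = D/Vd = 1250/208 ≈ 6.010 mcg/mL.
Before the 3rd dose, 2 doses have been given. Superposition: Cmin = C₀·(f + f²).
≈ 6.010 × (0.0690 + 0.0048) ≈ 6.010 × 0.0738 ≈ 0.444 mcg/mL.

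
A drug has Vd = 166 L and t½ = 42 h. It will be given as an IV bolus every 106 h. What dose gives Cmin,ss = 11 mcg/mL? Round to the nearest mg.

τ/t½ = 106/42 ≈ 2.5238, so f = (1/2)^(106/42) ≈ 0.173883.
Cmin,ss = (D/Vd)·f/(1−f), so D = Cmin,ss·Vd·(1−f)/f.
D = 11 × 166 × (1−f)/f ≈ 11 × 166 × 4.75099 ≈ 8675.31 mg.

8675 mg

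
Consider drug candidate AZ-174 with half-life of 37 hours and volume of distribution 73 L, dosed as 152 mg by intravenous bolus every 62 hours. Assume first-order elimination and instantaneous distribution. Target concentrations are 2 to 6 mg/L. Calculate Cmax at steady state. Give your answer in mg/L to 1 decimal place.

k = ln2/t½ = ln2/37 ≈ 0.018734 h⁻¹; fraction remaining f = e^(−kτ) = e^(−0.018734×62) ≈ 0.3130.
Accumulation ratio R = 1/(1 − f) ≈ 1/0.6870 ≈ 1.4556.
Single-dose peak C₀ = D/Vd = 152/73 ≈ 2.082 mg/L.
Steady-state peak Cmax,ss = C₀·R ≈ 2.082 × 1.4556 ≈ 3.031 mg/L.
Peak 3.0 mg/L vs MTC 6 mg/L: below toxic threshold.

3.0 mg/L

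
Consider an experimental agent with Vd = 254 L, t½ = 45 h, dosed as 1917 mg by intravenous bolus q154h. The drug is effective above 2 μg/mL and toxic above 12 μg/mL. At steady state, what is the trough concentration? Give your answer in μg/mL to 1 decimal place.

0.8 μg/mL

Over one 154-h interval, 154/45 ≈ 3.4222 half-lives elapse, leaving f ≈ 0.0933 of each dose.
At steady state, accumulation factor R = 1/(1 − e^(−kτ)) ≈ 1.1029.
Single-dose peak C₀ = D/Vd = 1917/254 ≈ 7.547 μg/mL.
Steady-state peak Cmax,ss = C₀·R ≈ 7.547 × 1.1029 ≈ 8.324 μg/mL.
One interval later, Cmin,ss = Cmax,ss·e^(−kτ) ≈ 8.324 × 0.0933 ≈ 0.777 μg/mL.
Trough 0.8 μg/mL vs MEC 2 μg/mL: subtherapeutic.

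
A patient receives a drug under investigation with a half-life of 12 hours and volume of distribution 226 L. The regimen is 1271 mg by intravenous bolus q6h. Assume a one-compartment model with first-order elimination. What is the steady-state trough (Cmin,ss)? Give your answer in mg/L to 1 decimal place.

13.6 mg/L

τ/t½ = 6/12 ≈ 0.5, so fraction remaining f = (1/2)^(6/12) ≈ 0.7071.
Each bolus raises the concentration by D/Vd = 1271/226 ≈ 5.624 mg/L.
Steady-state trough Cmin,ss = C₀·f/(1−f) ≈ 5.624 × 0.7071/0.2929 ≈ 13.577 mg/L.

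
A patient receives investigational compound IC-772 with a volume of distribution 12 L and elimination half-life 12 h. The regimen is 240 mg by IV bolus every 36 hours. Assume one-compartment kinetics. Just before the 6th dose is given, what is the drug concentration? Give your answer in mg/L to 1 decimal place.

f = (1/2)^(τ/t½) = (1/2)^(36/12) ≈ 0.1250.
C₀ = D/Vd = 240/12 ≈ 20.000 mg/L.
Before the 6th dose, 5 doses have been given. Superposition: Cmin = C₀·(f + f² + … + f^5).
≈ 20.000 × (0.1250 + 0.0156 + 0.0020 + 0.0002 + 0.0000) ≈ 20.000 × 0.1428 ≈ 2.856 mg/L.

2.9 mg/L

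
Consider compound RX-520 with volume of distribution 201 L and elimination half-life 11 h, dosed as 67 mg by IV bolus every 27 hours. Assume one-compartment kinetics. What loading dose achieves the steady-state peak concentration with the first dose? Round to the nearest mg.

82 mg

f = (1/2)^(27/11) ≈ 0.182435; accumulation ratio R = 1/(1−f) ≈ 1.22314.
Loading dose to hit Cmax,ss on first dose: D_load = D_maint·R ≈ 67 × 1.22314 ≈ 81.95 mg.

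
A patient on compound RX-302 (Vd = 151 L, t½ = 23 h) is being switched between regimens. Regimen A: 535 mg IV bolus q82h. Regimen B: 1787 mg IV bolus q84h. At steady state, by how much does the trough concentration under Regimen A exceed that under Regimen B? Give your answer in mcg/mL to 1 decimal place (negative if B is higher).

-0.7 mcg/mL

Regimen A: f = (1/2)^(82/23) ≈ 0.0845; Cmin,ss = (535/151)·f/(1−f) ≈ 0.327 mcg/mL.
Regimen B: f = (1/2)^(84/23) ≈ 0.0795; Cmin,ss = (1787/151)·f/(1−f) ≈ 1.022 mcg/mL.
Difference ≈ 0.327 − 1.022 ≈ -0.695 mcg/mL.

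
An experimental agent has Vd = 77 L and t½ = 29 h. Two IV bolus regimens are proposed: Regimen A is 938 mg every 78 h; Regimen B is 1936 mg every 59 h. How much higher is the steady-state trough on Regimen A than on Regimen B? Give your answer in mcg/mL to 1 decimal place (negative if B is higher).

Regimen A: f = (1/2)^(78/29) ≈ 0.1550; Cmin,ss = (938/77)·f/(1−f) ≈ 2.235 mcg/mL.
Regimen B: f = (1/2)^(59/29) ≈ 0.2441; Cmin,ss = (1936/77)·f/(1−f) ≈ 8.119 mcg/mL.
Difference ≈ 2.235 − 8.119 ≈ -5.884 mcg/mL.

-5.9 mcg/mL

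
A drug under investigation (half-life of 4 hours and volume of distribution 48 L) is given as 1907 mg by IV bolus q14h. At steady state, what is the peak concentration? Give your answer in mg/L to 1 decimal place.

k = ln2/t½ = ln2/4 ≈ 0.173287 h⁻¹; fraction remaining f = e^(−kτ) = e^(−0.173287×14) ≈ 0.0884.
Accumulation ratio R = 1/(1 − f) ≈ 1/0.9116 ≈ 1.0970.
Single-dose peak C₀ = D/Vd = 1907/48 ≈ 39.729 mg/L.
Steady-state peak Cmax,ss = C₀·R ≈ 39.729 × 1.0970 ≈ 43.583 mg/L.

43.6 mg/L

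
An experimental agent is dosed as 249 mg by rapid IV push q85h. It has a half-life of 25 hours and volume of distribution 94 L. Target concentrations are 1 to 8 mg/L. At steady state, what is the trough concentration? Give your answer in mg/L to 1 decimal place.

τ/t½ = 85/25 ≈ 3.4, so fraction remaining f = (1/2)^(85/25) ≈ 0.0947.
Accumulation ratio R = 1/(1 − f) ≈ 1/0.9053 ≈ 1.1046.
Single-dose peak C₀ = D/Vd = 249/94 ≈ 2.649 mg/L.
Steady-state peak Cmax,ss = C₀·R ≈ 2.649 × 1.1046 ≈ 2.926 mg/L.
One interval later, Cmin,ss = Cmax,ss·e^(−kτ) ≈ 2.926 × 0.0947 ≈ 0.277 mg/L.
Trough 0.3 mg/L vs MEC 1 mg/L: subtherapeutic.

0.3 mg/L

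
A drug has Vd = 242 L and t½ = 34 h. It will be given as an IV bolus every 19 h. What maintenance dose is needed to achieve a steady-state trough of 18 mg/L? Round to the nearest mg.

2061 mg

τ/t½ = 19/34 ≈ 0.55882, so f = (1/2)^(19/34) ≈ 0.678856.
Cmin,ss = (D/Vd)·f/(1−f), so D = Cmin,ss·Vd·(1−f)/f.
D = 18 × 242 × (1−f)/f ≈ 18 × 242 × 0.47307 ≈ 2060.69 mg.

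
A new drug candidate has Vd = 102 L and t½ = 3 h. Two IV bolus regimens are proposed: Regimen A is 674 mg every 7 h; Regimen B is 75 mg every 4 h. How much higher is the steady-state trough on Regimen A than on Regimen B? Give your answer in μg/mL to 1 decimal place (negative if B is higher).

Regimen A: f = (1/2)^(7/3) ≈ 0.1984; Cmin,ss = (674/102)·f/(1−f) ≈ 1.635 μg/mL.
Regimen B: f = (1/2)^(4/3) ≈ 0.3969; Cmin,ss = (75/102)·f/(1−f) ≈ 0.484 μg/mL.
Difference ≈ 1.635 − 0.484 ≈ 1.151 μg/mL.

1.2 μg/mL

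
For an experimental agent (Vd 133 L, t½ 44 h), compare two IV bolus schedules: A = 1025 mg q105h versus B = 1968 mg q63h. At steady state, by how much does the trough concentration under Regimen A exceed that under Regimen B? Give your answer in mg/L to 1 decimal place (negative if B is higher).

Regimen A: f = (1/2)^(105/44) ≈ 0.1913; Cmin,ss = (1025/133)·f/(1−f) ≈ 1.823 mg/L.
Regimen B: f = (1/2)^(63/44) ≈ 0.3707; Cmin,ss = (1968/133)·f/(1−f) ≈ 8.716 mg/L.
Difference ≈ 1.823 − 8.716 ≈ -6.893 mg/L.

-6.9 mg/L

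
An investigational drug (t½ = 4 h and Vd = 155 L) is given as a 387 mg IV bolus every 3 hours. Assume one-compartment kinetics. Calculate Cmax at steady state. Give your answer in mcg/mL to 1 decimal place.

k = ln2/t½ = ln2/4 ≈ 0.173287 h⁻¹; fraction remaining f = e^(−kτ) = e^(−0.173287×3) ≈ 0.5946.
At steady state, accumulation factor R = 1/(1 − e^(−kτ)) ≈ 2.4667.
Single-dose peak C₀ = D/Vd = 387/155 ≈ 2.497 mcg/mL.
Steady-state peak Cmax,ss = C₀·R ≈ 2.497 × 2.4667 ≈ 6.159 mcg/mL.

6.2 mcg/mL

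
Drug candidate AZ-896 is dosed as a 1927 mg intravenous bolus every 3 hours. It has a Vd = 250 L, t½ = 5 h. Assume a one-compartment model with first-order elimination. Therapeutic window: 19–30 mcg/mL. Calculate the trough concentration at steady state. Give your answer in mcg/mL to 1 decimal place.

14.9 mcg/mL

τ/t½ = 3/5 ≈ 0.6, so fraction remaining f = (1/2)^(3/5) ≈ 0.6598.
Single-dose peak C₀ = D/Vd = 1927/250 ≈ 7.708 mcg/mL.
Steady-state trough Cmin,ss = C₀·f/(1−f) ≈ 7.708 × 0.6598/0.3402 ≈ 14.949 mcg/mL.
Trough 14.9 mcg/mL vs MEC 19 mcg/mL: subtherapeutic.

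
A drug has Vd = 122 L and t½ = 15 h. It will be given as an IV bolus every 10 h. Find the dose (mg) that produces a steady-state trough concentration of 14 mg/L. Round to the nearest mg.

1003 mg

τ/t½ = 10/15 ≈ 0.66667, so f = (1/2)^(10/15) ≈ 0.629961.
Cmin,ss = (D/Vd)·f/(1−f), so D = Cmin,ss·Vd·(1−f)/f.
D = 14 × 122 × (1−f)/f ≈ 14 × 122 × 0.58740 ≈ 1003.28 mg.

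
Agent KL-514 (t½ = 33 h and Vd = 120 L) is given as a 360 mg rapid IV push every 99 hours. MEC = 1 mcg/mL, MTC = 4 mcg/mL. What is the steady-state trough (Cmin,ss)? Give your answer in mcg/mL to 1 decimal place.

0.4 mcg/mL

τ = 99 h = 3 half-lives, so f = (1/2)^3 = 0.125.
Accumulation ratio R = 1/(1 − f) = 1/0.875 = 8/7.
Single-dose peak C₀ = D/Vd = 360/120 = 3 mcg/mL.
Steady-state peak Cmax,ss = C₀·R = 3 × 8/7 ≈ 3.429 mcg/mL.
Steady-state trough Cmin,ss = Cmax,ss·f ≈ 3.429 × 0.125 ≈ 0.429 mcg/mL.
Trough 0.4 mcg/mL vs MEC 1 mcg/mL: subtherapeutic.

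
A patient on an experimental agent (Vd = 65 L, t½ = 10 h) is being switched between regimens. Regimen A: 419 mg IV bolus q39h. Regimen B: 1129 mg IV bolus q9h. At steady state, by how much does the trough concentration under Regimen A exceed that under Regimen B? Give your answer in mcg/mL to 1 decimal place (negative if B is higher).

-19.6 mcg/mL

Regimen A: f = (1/2)^(39/10) ≈ 0.0670; Cmin,ss = (419/65)·f/(1−f) ≈ 0.463 mcg/mL.
Regimen B: f = (1/2)^(9/10) ≈ 0.5359; Cmin,ss = (1129/65)·f/(1−f) ≈ 20.056 mcg/mL.
Difference ≈ 0.463 − 20.056 ≈ -19.593 mcg/mL.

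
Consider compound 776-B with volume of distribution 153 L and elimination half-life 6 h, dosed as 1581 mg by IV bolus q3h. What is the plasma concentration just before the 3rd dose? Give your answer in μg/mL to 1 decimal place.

f = (1/2)^(τ/t½) = (1/2)^(3/6) ≈ 0.7071.
C₀ = D/Vd = 1581/153 ≈ 10.333 μg/mL.
Before the 3rd dose, 2 doses have been given. Superposition: Cmin = C₀·(f + f²).
≈ 10.333 × (0.7071 + 0.5000) ≈ 10.333 × 1.2071 ≈ 12.473 μg/mL.

12.5 μg/mL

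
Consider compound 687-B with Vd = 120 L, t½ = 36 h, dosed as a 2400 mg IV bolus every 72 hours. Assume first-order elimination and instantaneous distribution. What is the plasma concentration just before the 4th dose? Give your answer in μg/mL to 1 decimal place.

f = (1/2)^(τ/t½) = (1/2)^(72/36) ≈ 0.2500.
C₀ = D/Vd = 2400/120 ≈ 20.000 μg/mL.
Before the 4th dose, 3 doses have been given. Superposition: Cmin = C₀·(f + f² + … + f^3).
≈ 20.000 × (0.2500 + 0.0625 + 0.0156) ≈ 20.000 × 0.3281 ≈ 6.562 μg/mL.

6.6 μg/mL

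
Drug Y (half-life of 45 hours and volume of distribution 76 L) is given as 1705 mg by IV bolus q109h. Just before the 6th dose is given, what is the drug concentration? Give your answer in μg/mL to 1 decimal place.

5.1 μg/mL

f = (1/2)^(τ/t½) = (1/2)^(109/45) ≈ 0.1866.
C₀ = D/Vd = 1705/76 ≈ 22.434 μg/mL.
Before the 6th dose, 5 doses have been given. Superposition: Cmin = C₀·(f + f² + … + f^5).
≈ 22.434 × (0.1866 + 0.0348 + 0.0065 + 0.0012 + 0.0002) ≈ 22.434 × 0.2293 ≈ 5.144 μg/mL.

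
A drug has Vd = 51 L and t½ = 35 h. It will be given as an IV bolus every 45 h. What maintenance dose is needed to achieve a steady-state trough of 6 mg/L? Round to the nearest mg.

τ/t½ = 45/35 ≈ 1.2857, so f = (1/2)^(45/35) ≈ 0.410168.
Cmin,ss = (D/Vd)·f/(1−f), so D = Cmin,ss·Vd·(1−f)/f.
D = 6 × 51 × (1−f)/f ≈ 6 × 51 × 1.43803 ≈ 440.04 mg.

440 mg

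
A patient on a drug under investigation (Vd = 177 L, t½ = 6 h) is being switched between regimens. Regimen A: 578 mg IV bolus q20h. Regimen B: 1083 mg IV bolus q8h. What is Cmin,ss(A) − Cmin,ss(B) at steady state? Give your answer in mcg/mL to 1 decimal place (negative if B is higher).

-3.7 mcg/mL

Regimen A: f = (1/2)^(20/6) ≈ 0.0992; Cmin,ss = (578/177)·f/(1−f) ≈ 0.360 mcg/mL.
Regimen B: f = (1/2)^(8/6) ≈ 0.3969; Cmin,ss = (1083/177)·f/(1−f) ≈ 4.027 mcg/mL.
Difference ≈ 0.360 − 4.027 ≈ -3.667 mcg/mL.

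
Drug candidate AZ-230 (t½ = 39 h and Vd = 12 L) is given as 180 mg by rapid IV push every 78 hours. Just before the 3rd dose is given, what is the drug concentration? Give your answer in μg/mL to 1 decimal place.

4.7 μg/mL

f = (1/2)^(τ/t½) = (1/2)^(78/39) ≈ 0.2500.
C₀ = D/Vd = 180/12 ≈ 15.000 μg/mL.
Before the 3rd dose, 2 doses have been given. Superposition: Cmin = C₀·(f + f²).
≈ 15.000 × (0.2500 + 0.0625) ≈ 15.000 × 0.3125 ≈ 4.688 μg/mL.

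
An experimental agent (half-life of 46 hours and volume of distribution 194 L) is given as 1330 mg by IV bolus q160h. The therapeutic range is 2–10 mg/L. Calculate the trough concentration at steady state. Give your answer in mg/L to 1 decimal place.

0.7 mg/L

k = ln2/t½ = ln2/46 ≈ 0.015068 h⁻¹; fraction remaining f = e^(−kτ) = e^(−0.015068×160) ≈ 0.0897.
Single-dose peak C₀ = D/Vd = 1330/194 ≈ 6.856 mg/L.
Steady-state trough Cmin,ss = C₀·f/(1−f) ≈ 6.856 × 0.0897/0.9103 ≈ 0.676 mg/L.
Trough 0.7 mg/L vs MEC 2 mg/L: subtherapeutic.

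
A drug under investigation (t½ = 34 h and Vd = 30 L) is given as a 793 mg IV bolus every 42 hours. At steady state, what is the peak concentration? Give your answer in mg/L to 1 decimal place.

τ/t½ = 42/34 ≈ 1.2353, so fraction remaining f = (1/2)^(42/34) ≈ 0.4248.
At steady state, accumulation factor R = 1/(1 − e^(−kτ)) ≈ 1.7385.
Each bolus raises the concentration by D/Vd = 793/30 ≈ 26.433 mg/L.
Steady-state peak Cmax,ss = C₀·R ≈ 26.433 × 1.7385 ≈ 45.954 mg/L.

46.0 mg/L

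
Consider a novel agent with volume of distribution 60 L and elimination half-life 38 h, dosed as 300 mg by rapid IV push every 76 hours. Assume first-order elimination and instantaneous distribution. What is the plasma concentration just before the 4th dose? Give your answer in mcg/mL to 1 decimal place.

f = (1/2)^(τ/t½) = (1/2)^(76/38) ≈ 0.2500.
C₀ = D/Vd = 300/60 ≈ 5.000 mcg/mL.
Before the 4th dose, 3 doses have been given. Superposition: Cmin = C₀·(f + f² + … + f^3).
≈ 5.000 × (0.2500 + 0.0625 + 0.0156) ≈ 5.000 × 0.3281 ≈ 1.641 mcg/mL.

1.6 mcg/mL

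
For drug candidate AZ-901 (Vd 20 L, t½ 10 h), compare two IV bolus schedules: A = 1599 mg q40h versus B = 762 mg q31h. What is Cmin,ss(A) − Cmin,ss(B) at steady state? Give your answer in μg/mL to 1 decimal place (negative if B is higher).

Regimen A: f = (1/2)^(40/10) ≈ 0.0625; Cmin,ss = (1599/20)·f/(1−f) ≈ 5.330 μg/mL.
Regimen B: f = (1/2)^(31/10) ≈ 0.1166; Cmin,ss = (762/20)·f/(1−f) ≈ 5.029 μg/mL.
Difference ≈ 5.330 − 5.029 ≈ 0.301 μg/mL.

0.3 μg/mL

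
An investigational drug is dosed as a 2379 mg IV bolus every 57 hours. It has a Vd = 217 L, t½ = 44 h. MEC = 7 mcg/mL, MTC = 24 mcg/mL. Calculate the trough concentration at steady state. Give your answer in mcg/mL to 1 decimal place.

7.5 mcg/mL

τ/t½ = 57/44 ≈ 1.2955, so fraction remaining f = (1/2)^(57/44) ≈ 0.4074.
Accumulation ratio R = 1/(1 − f) ≈ 1/0.5926 ≈ 1.6875.
Each bolus raises the concentration by D/Vd = 2379/217 ≈ 10.963 mcg/mL.
Cmax,ss = C₀/(1 − f) ≈ 10.963/0.5926 ≈ 18.500 mcg/mL.
One interval later, Cmin,ss = Cmax,ss·e^(−kτ) ≈ 18.500 × 0.4074 ≈ 7.537 mcg/mL.
Trough 7.5 mcg/mL vs MEC 7 mcg/mL: adequate.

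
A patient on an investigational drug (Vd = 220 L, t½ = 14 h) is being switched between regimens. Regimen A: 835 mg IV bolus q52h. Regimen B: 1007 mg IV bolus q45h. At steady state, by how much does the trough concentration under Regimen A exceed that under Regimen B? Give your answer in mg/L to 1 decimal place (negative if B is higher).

-0.2 mg/L

Regimen A: f = (1/2)^(52/14) ≈ 0.0762; Cmin,ss = (835/220)·f/(1−f) ≈ 0.313 mg/L.
Regimen B: f = (1/2)^(45/14) ≈ 0.1077; Cmin,ss = (1007/220)·f/(1−f) ≈ 0.552 mg/L.
Difference ≈ 0.313 − 0.552 ≈ -0.239 mg/L.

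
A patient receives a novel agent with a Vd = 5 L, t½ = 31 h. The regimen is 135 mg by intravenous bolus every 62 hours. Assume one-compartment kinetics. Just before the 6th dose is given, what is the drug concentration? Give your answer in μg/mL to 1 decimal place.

9.0 μg/mL

f = (1/2)^(τ/t½) = (1/2)^(62/31) ≈ 0.2500.
C₀ = D/Vd = 135/5 ≈ 27.000 μg/mL.
Before the 6th dose, 5 doses have been given. Superposition: Cmin = C₀·(f + f² + … + f^5).
≈ 27.000 × (0.2500 + 0.0625 + 0.0156 + 0.0039 + 0.0010) ≈ 27.000 × 0.3330 ≈ 8.991 μg/mL.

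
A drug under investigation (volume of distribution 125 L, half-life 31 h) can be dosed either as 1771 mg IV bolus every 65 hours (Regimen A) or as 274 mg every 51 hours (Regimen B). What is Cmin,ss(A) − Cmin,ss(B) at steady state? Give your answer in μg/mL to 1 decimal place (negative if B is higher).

3.3 μg/mL

Regimen A: f = (1/2)^(65/31) ≈ 0.2338; Cmin,ss = (1771/125)·f/(1−f) ≈ 4.323 μg/mL.
Regimen B: f = (1/2)^(51/31) ≈ 0.3197; Cmin,ss = (274/125)·f/(1−f) ≈ 1.030 μg/mL.
Difference ≈ 4.323 − 1.030 ≈ 3.293 μg/mL.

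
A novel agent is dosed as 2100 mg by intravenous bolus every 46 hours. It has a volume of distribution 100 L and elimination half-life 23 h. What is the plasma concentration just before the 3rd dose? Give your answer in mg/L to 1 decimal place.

6.6 mg/L

f = (1/2)^(τ/t½) = (1/2)^(46/23) ≈ 0.2500.
C₀ = D/Vd = 2100/100 ≈ 21.000 mg/L.
Before the 3rd dose, 2 doses have been given. Superposition: Cmin = C₀·(f + f²).
≈ 21.000 × (0.2500 + 0.0625) ≈ 21.000 × 0.3125 ≈ 6.562 mg/L.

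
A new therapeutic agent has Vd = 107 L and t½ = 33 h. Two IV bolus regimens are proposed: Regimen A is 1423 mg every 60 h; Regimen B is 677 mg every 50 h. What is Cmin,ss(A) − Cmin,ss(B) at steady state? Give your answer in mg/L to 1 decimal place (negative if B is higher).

Regimen A: f = (1/2)^(60/33) ≈ 0.2836; Cmin,ss = (1423/107)·f/(1−f) ≈ 5.265 mg/L.
Regimen B: f = (1/2)^(50/33) ≈ 0.3499; Cmin,ss = (677/107)·f/(1−f) ≈ 3.405 mg/L.
Difference ≈ 5.265 − 3.405 ≈ 1.860 mg/L.

1.9 mg/L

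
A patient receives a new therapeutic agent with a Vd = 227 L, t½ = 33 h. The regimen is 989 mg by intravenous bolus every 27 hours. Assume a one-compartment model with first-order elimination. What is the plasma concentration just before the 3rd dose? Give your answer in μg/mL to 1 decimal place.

f = (1/2)^(τ/t½) = (1/2)^(27/33) ≈ 0.5672.
C₀ = D/Vd = 989/227 ≈ 4.357 μg/mL.
Before the 3rd dose, 2 doses have been given. Superposition: Cmin = C₀·(f + f²).
≈ 4.357 × (0.5672 + 0.3217) ≈ 4.357 × 0.8889 ≈ 3.873 μg/mL.

3.9 μg/mL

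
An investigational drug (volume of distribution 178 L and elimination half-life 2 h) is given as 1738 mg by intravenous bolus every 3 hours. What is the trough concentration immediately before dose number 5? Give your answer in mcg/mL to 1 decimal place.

5.3 mcg/mL

f = (1/2)^(τ/t½) = (1/2)^(3/2) ≈ 0.3536.
C₀ = D/Vd = 1738/178 ≈ 9.764 mcg/mL.
Before the 5th dose, 4 doses have been given. Superposition: Cmin = C₀·(f + f² + … + f^4).
≈ 9.764 × (0.3536 + 0.1250 + 0.0442 + 0.0156) ≈ 9.764 × 0.5384 ≈ 5.257 mcg/mL.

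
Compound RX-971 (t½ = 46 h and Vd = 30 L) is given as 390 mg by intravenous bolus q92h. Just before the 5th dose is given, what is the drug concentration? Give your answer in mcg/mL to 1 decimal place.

f = (1/2)^(τ/t½) = (1/2)^(92/46) ≈ 0.2500.
C₀ = D/Vd = 390/30 ≈ 13.000 mcg/mL.
Before the 5th dose, 4 doses have been given. Superposition: Cmin = C₀·(f + f² + … + f^4).
≈ 13.000 × (0.2500 + 0.0625 + 0.0156 + 0.0039) ≈ 13.000 × 0.3320 ≈ 4.316 mcg/mL.

4.3 mcg/mL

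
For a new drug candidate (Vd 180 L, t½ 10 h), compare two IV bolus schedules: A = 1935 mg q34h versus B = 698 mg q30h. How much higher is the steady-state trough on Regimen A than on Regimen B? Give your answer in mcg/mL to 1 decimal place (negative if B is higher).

0.6 mcg/mL

Regimen A: f = (1/2)^(34/10) ≈ 0.0947; Cmin,ss = (1935/180)·f/(1−f) ≈ 1.125 mcg/mL.
Regimen B: f = (1/2)^(30/10) ≈ 0.1250; Cmin,ss = (698/180)·f/(1−f) ≈ 0.554 mcg/mL.
Difference ≈ 1.125 − 0.554 ≈ 0.571 mcg/mL.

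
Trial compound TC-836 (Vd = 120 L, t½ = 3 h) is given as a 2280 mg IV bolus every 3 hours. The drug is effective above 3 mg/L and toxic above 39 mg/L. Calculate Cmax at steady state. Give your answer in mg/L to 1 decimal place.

The dosing interval is 1 half-life, so f = 2^(−1) = 0.5.
Accumulation ratio R = 1/(1 − f) = 1/0.5 = 2/1.
Single-dose peak C₀ = D/Vd = 2280/120 = 19 mg/L.
Steady-state peak Cmax,ss = C₀·R = 19 × 2/1 ≈ 38.000 mg/L.
Peak 38.0 mg/L vs MTC 39 mg/L: below toxic threshold.

38.0 mg/L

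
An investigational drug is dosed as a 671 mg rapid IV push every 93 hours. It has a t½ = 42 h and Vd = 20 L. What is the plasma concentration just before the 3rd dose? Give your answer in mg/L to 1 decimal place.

8.8 mg/L

f = (1/2)^(τ/t½) = (1/2)^(93/42) ≈ 0.2155.
C₀ = D/Vd = 671/20 ≈ 33.550 mg/L.
Before the 3rd dose, 2 doses have been given. Superposition: Cmin = C₀·(f + f²).
≈ 33.550 × (0.2155 + 0.0464) ≈ 33.550 × 0.2619 ≈ 8.787 mg/L.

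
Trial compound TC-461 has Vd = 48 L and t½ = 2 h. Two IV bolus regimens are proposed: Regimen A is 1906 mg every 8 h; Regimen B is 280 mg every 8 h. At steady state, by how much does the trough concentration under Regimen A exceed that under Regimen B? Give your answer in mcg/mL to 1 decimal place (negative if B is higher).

2.3 mcg/mL

Regimen A: f = (1/2)^(8/2) ≈ 0.0625; Cmin,ss = (1906/48)·f/(1−f) ≈ 2.647 mcg/mL.
Regimen B: f = (1/2)^(8/2) ≈ 0.0625; Cmin,ss = (280/48)·f/(1−f) ≈ 0.389 mcg/mL.
Difference ≈ 2.647 − 0.389 ≈ 2.258 mcg/mL.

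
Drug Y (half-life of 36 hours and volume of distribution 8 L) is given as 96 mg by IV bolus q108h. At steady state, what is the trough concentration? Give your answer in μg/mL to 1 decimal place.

τ = 108 h = 3 half-lives, so f = (1/2)^3 = 0.125.
At steady state, R = 1/(1 − 0.125) = 8/7.
Single-dose peak C₀ = D/Vd = 96/8 = 12 μg/mL.
Steady-state peak Cmax,ss = C₀·R = 12 × 8/7 ≈ 13.714 μg/mL.
Steady-state trough Cmin,ss = Cmax,ss·f ≈ 13.714 × 0.125 ≈ 1.714 μg/mL.

1.7 μg/mL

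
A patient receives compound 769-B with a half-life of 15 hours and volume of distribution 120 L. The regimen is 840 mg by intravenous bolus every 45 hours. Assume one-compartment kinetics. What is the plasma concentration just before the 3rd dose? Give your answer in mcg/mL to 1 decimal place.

1.0 mcg/mL

f = (1/2)^(τ/t½) = (1/2)^(45/15) ≈ 0.1250.
C₀ = D/Vd = 840/120 ≈ 7.000 mcg/mL.
Before the 3rd dose, 2 doses have been given. Superposition: Cmin = C₀·(f + f²).
≈ 7.000 × (0.1250 + 0.0156) ≈ 7.000 × 0.1406 ≈ 0.984 mcg/mL.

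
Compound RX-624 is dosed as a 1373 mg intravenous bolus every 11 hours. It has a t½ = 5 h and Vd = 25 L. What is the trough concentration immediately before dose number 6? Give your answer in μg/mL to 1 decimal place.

15.3 μg/mL

f = (1/2)^(τ/t½) = (1/2)^(11/5) ≈ 0.2176.
C₀ = D/Vd = 1373/25 ≈ 54.920 μg/mL.
Before the 6th dose, 5 doses have been given. Superposition: Cmin = C₀·(f + f² + … + f^5).
≈ 54.920 × (0.2176 + 0.0473 + 0.0103 + 0.0022 + 0.0005) ≈ 54.920 × 0.2779 ≈ 15.262 μg/mL.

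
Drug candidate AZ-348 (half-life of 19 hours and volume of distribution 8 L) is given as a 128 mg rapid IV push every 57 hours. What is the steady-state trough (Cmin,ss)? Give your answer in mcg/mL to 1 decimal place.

2.3 mcg/mL

τ = 57 h = 3 half-lives, so f = (1/2)^3 = 0.125.
At steady state, R = 1/(1 − 0.125) = 8/7.
Single-dose peak C₀ = D/Vd = 128/8 = 16 mcg/mL.
Steady-state peak Cmax,ss = C₀·R = 16 × 8/7 ≈ 18.286 mcg/mL.
Steady-state trough Cmin,ss = Cmax,ss·f ≈ 18.286 × 0.125 ≈ 2.286 mcg/mL.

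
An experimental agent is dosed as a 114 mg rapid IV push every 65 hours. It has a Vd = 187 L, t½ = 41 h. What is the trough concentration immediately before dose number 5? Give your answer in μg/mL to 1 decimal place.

f = (1/2)^(τ/t½) = (1/2)^(65/41) ≈ 0.3332.
C₀ = D/Vd = 114/187 ≈ 0.610 μg/mL.
Before the 5th dose, 4 doses have been given. Superposition: Cmin = C₀·(f + f² + … + f^4).
≈ 0.610 × (0.3332 + 0.1110 + 0.0370 + 0.0123) ≈ 0.610 × 0.4935 ≈ 0.301 μg/mL.

0.3 μg/mL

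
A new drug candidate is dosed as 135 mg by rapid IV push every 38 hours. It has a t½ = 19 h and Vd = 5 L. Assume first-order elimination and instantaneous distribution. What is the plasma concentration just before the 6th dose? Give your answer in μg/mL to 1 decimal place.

9.0 μg/mL

f = (1/2)^(τ/t½) = (1/2)^(38/19) ≈ 0.2500.
C₀ = D/Vd = 135/5 ≈ 27.000 μg/mL.
Before the 6th dose, 5 doses have been given. Superposition: Cmin = C₀·(f + f² + … + f^5).
≈ 27.000 × (0.2500 + 0.0625 + 0.0156 + 0.0039 + 0.0010) ≈ 27.000 × 0.3330 ≈ 8.991 μg/mL.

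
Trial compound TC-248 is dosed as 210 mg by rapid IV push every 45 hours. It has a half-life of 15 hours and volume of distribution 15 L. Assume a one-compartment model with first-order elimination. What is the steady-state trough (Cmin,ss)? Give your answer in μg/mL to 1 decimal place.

2.0 μg/mL

The dosing interval is 3 half-lives, so f = 2^(−3) = 0.125.
Accumulation ratio R = 1/(1 − f) = 1/0.875 = 8/7.
Single-dose peak C₀ = D/Vd = 210/15 = 14 μg/mL.
Steady-state peak Cmax,ss = C₀·R = 14 × 8/7 ≈ 16.000 μg/mL.
Steady-state trough Cmin,ss = Cmax,ss·f ≈ 16.000 × 0.125 ≈ 2.000 μg/mL.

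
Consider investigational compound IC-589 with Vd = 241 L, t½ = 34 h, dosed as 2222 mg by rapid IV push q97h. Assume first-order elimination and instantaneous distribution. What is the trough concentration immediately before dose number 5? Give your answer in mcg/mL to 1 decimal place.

1.5 mcg/mL

f = (1/2)^(τ/t½) = (1/2)^(97/34) ≈ 0.1384.
C₀ = D/Vd = 2222/241 ≈ 9.220 mcg/mL.
Before the 5th dose, 4 doses have been given. Superposition: Cmin = C₀·(f + f² + … + f^4).
≈ 9.220 × (0.1384 + 0.0192 + 0.0027 + 0.0004) ≈ 9.220 × 0.1607 ≈ 1.482 mcg/mL.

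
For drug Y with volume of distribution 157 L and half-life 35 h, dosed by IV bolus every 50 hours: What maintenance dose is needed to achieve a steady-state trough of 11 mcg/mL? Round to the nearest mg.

2922 mg

τ/t½ = 50/35 ≈ 1.4286, so f = (1/2)^(50/35) ≈ 0.371499.
Cmin,ss = (D/Vd)·f/(1−f), so D = Cmin,ss·Vd·(1−f)/f.
D = 11 × 157 × (1−f)/f ≈ 11 × 157 × 1.69180 ≈ 2921.74 mg.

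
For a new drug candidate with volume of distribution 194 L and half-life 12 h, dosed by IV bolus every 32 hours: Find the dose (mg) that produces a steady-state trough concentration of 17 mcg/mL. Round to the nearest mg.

17643 mg

τ/t½ = 32/12 ≈ 2.6667, so f = (1/2)^(32/12) ≈ 0.157490.
Cmin,ss = (D/Vd)·f/(1−f), so D = Cmin,ss·Vd·(1−f)/f.
D = 17 × 194 × (1−f)/f ≈ 17 × 194 × 5.34961 ≈ 17643.01 mg.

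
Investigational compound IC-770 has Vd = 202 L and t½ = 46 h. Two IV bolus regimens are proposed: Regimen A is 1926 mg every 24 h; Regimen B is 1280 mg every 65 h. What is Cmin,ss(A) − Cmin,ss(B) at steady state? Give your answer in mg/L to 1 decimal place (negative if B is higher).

18.1 mg/L

Regimen A: f = (1/2)^(24/46) ≈ 0.6965; Cmin,ss = (1926/202)·f/(1−f) ≈ 21.881 mg/L.
Regimen B: f = (1/2)^(65/46) ≈ 0.3755; Cmin,ss = (1280/202)·f/(1−f) ≈ 3.810 mg/L.
Difference ≈ 21.881 − 3.810 ≈ 18.071 mg/L.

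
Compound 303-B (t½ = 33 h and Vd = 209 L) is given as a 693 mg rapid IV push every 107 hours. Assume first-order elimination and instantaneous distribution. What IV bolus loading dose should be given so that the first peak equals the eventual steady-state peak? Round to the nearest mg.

f = (1/2)^(107/33) ≈ 0.105665; accumulation ratio R = 1/(1−f) ≈ 1.11815.
Loading dose to hit Cmax,ss on first dose: D_load = D_maint·R ≈ 693 × 1.11815 ≈ 774.88 mg.

775 mg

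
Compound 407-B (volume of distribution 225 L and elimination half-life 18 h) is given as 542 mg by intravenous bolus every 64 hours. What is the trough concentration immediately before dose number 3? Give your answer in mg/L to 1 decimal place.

0.2 mg/L

f = (1/2)^(τ/t½) = (1/2)^(64/18) ≈ 0.0850.
C₀ = D/Vd = 542/225 ≈ 2.409 mg/L.
Before the 3rd dose, 2 doses have been given. Superposition: Cmin = C₀·(f + f²).
≈ 2.409 × (0.0850 + 0.0072) ≈ 2.409 × 0.0922 ≈ 0.222 mg/L.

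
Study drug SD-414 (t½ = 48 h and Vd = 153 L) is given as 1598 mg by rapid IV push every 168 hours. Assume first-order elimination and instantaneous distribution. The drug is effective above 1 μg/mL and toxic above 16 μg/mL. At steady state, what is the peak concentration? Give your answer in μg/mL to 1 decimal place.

Over one 168-h interval, 168/48 ≈ 3.5 half-lives elapse, leaving f ≈ 0.0884 of each dose.
Accumulation ratio R = 1/(1 − f) ≈ 1/0.9116 ≈ 1.0970.
Each bolus raises the concentration by D/Vd = 1598/153 ≈ 10.444 μg/mL.
Steady-state peak Cmax,ss = C₀·R ≈ 10.444 × 1.0970 ≈ 11.457 μg/mL.
Peak 11.5 μg/mL vs MTC 16 μg/mL: below toxic threshold.

11.5 μg/mL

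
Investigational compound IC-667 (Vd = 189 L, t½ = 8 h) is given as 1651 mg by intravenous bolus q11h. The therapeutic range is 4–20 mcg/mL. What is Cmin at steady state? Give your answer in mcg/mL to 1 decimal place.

k = ln2/t½ = ln2/8 ≈ 0.086643 h⁻¹; fraction remaining f = e^(−kτ) = e^(−0.086643×11) ≈ 0.3856.
Accumulation ratio R = 1/(1 − f) ≈ 1/0.6144 ≈ 1.6276.
Single-dose peak C₀ = D/Vd = 1651/189 ≈ 8.735 mcg/mL.
Cmax,ss = C₀/(1 − f) ≈ 8.735/0.6144 ≈ 14.217 mcg/mL.
Steady-state trough Cmin,ss = Cmax,ss·f ≈ 14.217 × 0.3856 ≈ 5.482 mcg/mL.
Trough 5.5 mcg/mL vs MEC 4 mcg/mL: adequate.

5.5 mcg/mL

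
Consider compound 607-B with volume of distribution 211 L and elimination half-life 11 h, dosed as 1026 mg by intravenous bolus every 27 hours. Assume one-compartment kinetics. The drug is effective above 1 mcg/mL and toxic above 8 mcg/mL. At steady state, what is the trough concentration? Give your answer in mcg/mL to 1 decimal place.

Over one 27-h interval, 27/11 ≈ 2.4545 half-lives elapse, leaving f ≈ 0.1824 of each dose.
At steady state, accumulation factor R = 1/(1 − e^(−kτ)) ≈ 1.2231.
Single-dose peak C₀ = D/Vd = 1026/211 ≈ 4.863 mcg/mL.
Steady-state peak Cmax,ss = C₀·R ≈ 4.863 × 1.2231 ≈ 5.948 mcg/mL.
One interval later, Cmin,ss = Cmax,ss·e^(−kτ) ≈ 5.948 × 0.1824 ≈ 1.085 mcg/mL.
Trough 1.1 mcg/mL vs MEC 1 mcg/mL: adequate.

1.1 mcg/mL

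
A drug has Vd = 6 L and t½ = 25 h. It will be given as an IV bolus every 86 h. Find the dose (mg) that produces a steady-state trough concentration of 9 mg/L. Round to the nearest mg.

532 mg

τ/t½ = 86/25 ≈ 3.44, so f = (1/2)^(86/25) ≈ 0.092142.
Cmin,ss = (D/Vd)·f/(1−f), so D = Cmin,ss·Vd·(1−f)/f.
D = 9 × 6 × (1−f)/f ≈ 9 × 6 × 9.85281 ≈ 532.05 mg.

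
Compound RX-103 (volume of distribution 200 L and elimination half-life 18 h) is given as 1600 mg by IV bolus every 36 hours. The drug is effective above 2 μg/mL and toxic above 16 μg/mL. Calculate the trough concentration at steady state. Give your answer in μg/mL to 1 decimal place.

τ = 36 h = 2 half-lives, so f = (1/2)^2 = 0.25.
Accumulation ratio R = 1/(1 − f) = 1/0.75 = 4/3.
Single-dose peak C₀ = D/Vd = 1600/200 = 8 μg/mL.
Steady-state peak Cmax,ss = C₀·R = 8 × 4/3 ≈ 10.667 μg/mL.
Steady-state trough Cmin,ss = Cmax,ss·f ≈ 10.667 × 0.25 ≈ 2.667 μg/mL.
Trough 2.7 μg/mL vs MEC 2 μg/mL: adequate.

2.7 μg/mL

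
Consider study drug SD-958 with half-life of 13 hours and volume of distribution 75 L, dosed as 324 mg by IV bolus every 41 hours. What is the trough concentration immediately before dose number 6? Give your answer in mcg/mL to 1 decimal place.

f = (1/2)^(τ/t½) = (1/2)^(41/13) ≈ 0.1124.
C₀ = D/Vd = 324/75 ≈ 4.320 mcg/mL.
Before the 6th dose, 5 doses have been given. Superposition: Cmin = C₀·(f + f² + … + f^5).
≈ 4.320 × (0.1124 + 0.0126 + 0.0014 + 0.0002 + 0.0000) ≈ 4.320 × 0.1266 ≈ 0.547 mcg/mL.

0.5 mcg/mL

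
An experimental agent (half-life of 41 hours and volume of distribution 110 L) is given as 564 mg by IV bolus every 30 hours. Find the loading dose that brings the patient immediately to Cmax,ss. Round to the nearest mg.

1418 mg

f = (1/2)^(30/41) ≈ 0.602191; accumulation ratio R = 1/(1−f) ≈ 2.51377.
Loading dose to hit Cmax,ss on first dose: D_load = D_maint·R ≈ 564 × 2.51377 ≈ 1417.77 mg.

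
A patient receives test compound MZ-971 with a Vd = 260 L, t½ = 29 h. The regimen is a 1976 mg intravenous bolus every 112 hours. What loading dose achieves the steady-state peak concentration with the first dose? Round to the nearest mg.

2122 mg

f = (1/2)^(112/29) ≈ 0.068770; accumulation ratio R = 1/(1−f) ≈ 1.07385.
Loading dose to hit Cmax,ss on first dose: D_load = D_maint·R ≈ 1976 × 1.07385 ≈ 2121.93 mg.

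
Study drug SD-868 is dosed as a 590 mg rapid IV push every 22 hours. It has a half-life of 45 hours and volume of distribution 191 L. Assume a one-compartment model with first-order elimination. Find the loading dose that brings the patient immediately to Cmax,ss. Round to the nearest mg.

2053 mg

f = (1/2)^(22/45) ≈ 0.712574; accumulation ratio R = 1/(1−f) ≈ 3.47916.
Loading dose to hit Cmax,ss on first dose: D_load = D_maint·R ≈ 590 × 3.47916 ≈ 2052.70 mg.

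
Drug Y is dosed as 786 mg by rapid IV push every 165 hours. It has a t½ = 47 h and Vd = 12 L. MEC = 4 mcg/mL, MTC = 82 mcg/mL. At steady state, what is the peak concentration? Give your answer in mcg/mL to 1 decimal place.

Over one 165-h interval, 165/47 ≈ 3.5106 half-lives elapse, leaving f ≈ 0.0877 of each dose.
At steady state, accumulation factor R = 1/(1 − e^(−kτ)) ≈ 1.0961.
Single-dose peak C₀ = D/Vd = 786/12 ≈ 65.500 mcg/mL.
Steady-state peak Cmax,ss = C₀·R ≈ 65.500 × 1.0961 ≈ 71.795 mcg/mL.
Peak 71.8 mcg/mL vs MTC 82 mcg/mL: below toxic threshold.

71.8 mcg/mL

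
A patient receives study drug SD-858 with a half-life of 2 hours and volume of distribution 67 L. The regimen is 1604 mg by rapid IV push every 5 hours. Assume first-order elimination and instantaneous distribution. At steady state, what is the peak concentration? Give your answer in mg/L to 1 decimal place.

k = ln2/t½ = ln2/2 ≈ 0.346574 h⁻¹; fraction remaining f = e^(−kτ) = e^(−0.346574×5) ≈ 0.1768.
At steady state, accumulation factor R = 1/(1 − e^(−kτ)) ≈ 1.2148.
Single-dose peak C₀ = D/Vd = 1604/67 ≈ 23.940 mg/L.
Steady-state peak Cmax,ss = C₀·R ≈ 23.940 × 1.2148 ≈ 29.082 mg/L.

29.1 mg/L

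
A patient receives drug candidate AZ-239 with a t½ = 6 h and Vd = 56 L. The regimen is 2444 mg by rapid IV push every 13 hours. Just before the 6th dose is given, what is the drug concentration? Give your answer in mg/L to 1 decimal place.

12.5 mg/L

f = (1/2)^(τ/t½) = (1/2)^(13/6) ≈ 0.2227.
C₀ = D/Vd = 2444/56 ≈ 43.643 mg/L.
Before the 6th dose, 5 doses have been given. Superposition: Cmin = C₀·(f + f² + … + f^5).
≈ 43.643 × (0.2227 + 0.0496 + 0.0110 + 0.0025 + 0.0005) ≈ 43.643 × 0.2863 ≈ 12.495 mg/L.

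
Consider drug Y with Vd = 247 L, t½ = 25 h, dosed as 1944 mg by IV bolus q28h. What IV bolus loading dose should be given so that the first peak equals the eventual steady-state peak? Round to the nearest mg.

f = (1/2)^(28/25) ≈ 0.460094; accumulation ratio R = 1/(1−f) ≈ 1.85217.
Loading dose to hit Cmax,ss on first dose: D_load = D_maint·R ≈ 1944 × 1.85217 ≈ 3600.62 mg.

3601 mg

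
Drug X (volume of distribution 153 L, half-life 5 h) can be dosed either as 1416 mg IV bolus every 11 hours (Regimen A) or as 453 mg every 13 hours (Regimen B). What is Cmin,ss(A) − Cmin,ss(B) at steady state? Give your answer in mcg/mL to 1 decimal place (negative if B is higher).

2.0 mcg/mL

Regimen A: f = (1/2)^(11/5) ≈ 0.2176; Cmin,ss = (1416/153)·f/(1−f) ≈ 2.574 mcg/mL.
Regimen B: f = (1/2)^(13/5) ≈ 0.1649; Cmin,ss = (453/153)·f/(1−f) ≈ 0.585 mcg/mL.
Difference ≈ 2.574 − 0.585 ≈ 1.989 mcg/mL.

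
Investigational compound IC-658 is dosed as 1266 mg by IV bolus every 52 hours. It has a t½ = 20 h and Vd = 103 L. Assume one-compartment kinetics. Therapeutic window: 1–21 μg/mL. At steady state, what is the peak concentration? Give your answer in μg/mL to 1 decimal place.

τ/t½ = 52/20 ≈ 2.6, so fraction remaining f = (1/2)^(52/20) ≈ 0.1649.
At steady state, accumulation factor R = 1/(1 − e^(−kτ)) ≈ 1.1975.
Each bolus raises the concentration by D/Vd = 1266/103 ≈ 12.291 μg/mL.
Steady-state peak Cmax,ss = C₀·R ≈ 12.291 × 1.1975 ≈ 14.718 μg/mL.
Peak 14.7 μg/mL vs MTC 21 μg/mL: below toxic threshold.

14.7 μg/mL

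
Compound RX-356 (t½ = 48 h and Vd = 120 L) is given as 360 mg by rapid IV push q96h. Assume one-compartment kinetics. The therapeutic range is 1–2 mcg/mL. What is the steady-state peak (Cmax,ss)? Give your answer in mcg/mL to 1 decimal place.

4.0 mcg/mL

The dosing interval is 2 half-lives, so f = 2^(−2) = 0.25.
At steady state, R = 1/(1 − 0.25) = 4/3.
Single-dose peak C₀ = D/Vd = 360/120 = 3 mcg/mL.
Steady-state peak Cmax,ss = C₀·R = 3 × 4/3 ≈ 4.000 mcg/mL.
Peak 4.0 mcg/mL vs MTC 2 mcg/mL: exceeds toxic threshold.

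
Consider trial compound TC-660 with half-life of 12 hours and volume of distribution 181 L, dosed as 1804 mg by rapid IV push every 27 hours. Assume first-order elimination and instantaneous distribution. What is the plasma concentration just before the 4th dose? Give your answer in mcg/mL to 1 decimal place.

f = (1/2)^(τ/t½) = (1/2)^(27/12) ≈ 0.2102.
C₀ = D/Vd = 1804/181 ≈ 9.967 mcg/mL.
Before the 4th dose, 3 doses have been given. Superposition: Cmin = C₀·(f + f² + … + f^3).
≈ 9.967 × (0.2102 + 0.0442 + 0.0093) ≈ 9.967 × 0.2637 ≈ 2.628 mcg/mL.

2.6 mcg/mL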